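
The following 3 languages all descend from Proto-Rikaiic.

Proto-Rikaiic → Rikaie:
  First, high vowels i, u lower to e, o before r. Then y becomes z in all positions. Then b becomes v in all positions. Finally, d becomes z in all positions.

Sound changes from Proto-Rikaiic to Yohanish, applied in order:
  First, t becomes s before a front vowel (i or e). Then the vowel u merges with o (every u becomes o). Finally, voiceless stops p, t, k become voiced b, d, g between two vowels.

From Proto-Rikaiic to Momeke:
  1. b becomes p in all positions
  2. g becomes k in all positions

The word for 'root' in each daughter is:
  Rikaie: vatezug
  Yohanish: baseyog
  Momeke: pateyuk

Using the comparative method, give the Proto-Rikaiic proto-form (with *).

*bateyug

Position 7: Rikaie has g, Yohanish has g, Momeke has k. Rikaie preserves g here (none of its changes turn any other segment into g), so the proto-segment is *g.
Position 1: Rikaie has v, Yohanish has b, Momeke has p. Taking the neighbouring segments as reconstructed: Rikaie v could go back to *b or *v; Yohanish b can only go back to *b; Momeke p could go back to *p or *b — the one source consistent with every daughter is *b.
Position 5: Rikaie has z, Yohanish has y, Momeke has y. Yohanish preserves y here (none of its changes turn any other segment into y), so the proto-segment is *y.
Verify the candidate proto-form against each daughter:
Rikaie: start from *bateyug.
  rule 1: no change — bateyug
  rule 2 (unconditioned shift): bateyug → batezug
  rule 3 (unconditioned shift): batezug → vatezug
  rule 4: no change — vatezug
  ⇒ Rikaie vatezug
Yohanish: start from *bateyug.
  rule 1 (palatalisation): bateyug → baseyug
  rule 2 (vowel merger): baseyug → baseyog
  rule 3: no change — baseyog
  ⇒ Yohanish baseyog
Momeke: *bateyug > pateyug > pateyuk  (by unconditioned shift, unconditioned shift)
*bateyug is the unique common source.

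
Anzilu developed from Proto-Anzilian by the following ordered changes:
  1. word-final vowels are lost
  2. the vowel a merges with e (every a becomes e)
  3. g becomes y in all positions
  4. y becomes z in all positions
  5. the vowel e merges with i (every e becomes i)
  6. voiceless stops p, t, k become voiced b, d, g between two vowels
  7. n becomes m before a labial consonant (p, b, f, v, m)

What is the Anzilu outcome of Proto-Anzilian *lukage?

Anzilu: *lukage > lukag > lukeg > lukey > lukez > lukiz > lugiz  (by apocope, vowel merger, unconditioned shift, unconditioned shift, vowel merger, intervocalic voicing)

lugiz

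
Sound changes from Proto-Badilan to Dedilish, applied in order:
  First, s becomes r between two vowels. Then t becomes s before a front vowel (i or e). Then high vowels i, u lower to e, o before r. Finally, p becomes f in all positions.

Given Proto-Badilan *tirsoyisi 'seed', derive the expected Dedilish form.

sersoyeri

Dedilish: *tirsoyisi > tirsoyiri > sirsoyiri > sersoyeri  (by rhotacism, palatalisation, pre-rhotic lowering)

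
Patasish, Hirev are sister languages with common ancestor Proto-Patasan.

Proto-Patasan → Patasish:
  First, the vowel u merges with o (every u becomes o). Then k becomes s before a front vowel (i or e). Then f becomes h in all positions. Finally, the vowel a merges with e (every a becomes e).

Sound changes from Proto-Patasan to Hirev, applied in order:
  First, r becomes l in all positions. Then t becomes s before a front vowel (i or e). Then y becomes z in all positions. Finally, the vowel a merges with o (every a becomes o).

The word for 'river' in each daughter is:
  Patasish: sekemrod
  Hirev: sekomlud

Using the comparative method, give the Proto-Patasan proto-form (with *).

*sekamrud

Position 4: Patasish has e, Hirev has o. Taking the neighbouring segments as reconstructed: Patasish e can only go back to *a; Hirev o could go back to *a or *o — the one source consistent with every daughter is *a.
Position 6: Patasish has r, Hirev has l. Patasish preserves r here (none of its changes turn any other segment into r), so the proto-segment is *r.
Continuing position by position gives *sekamrud; check it forward:
Patasish: *sekamrud
  sekamrud → sekamrod   [vowel merger]
  sekamrod (rule 2 does not apply)
  sekamrod (rule 3 does not apply)
  sekamrod → sekemrod   [vowel merger]
  giving Patasish sekemrod.
Hirev: *sekamrud > sekamlud > sekomlud  (by unconditioned shift, vowel merger)
No other proto-form is consistent with every reflex, so the reconstruction is *sekamrud.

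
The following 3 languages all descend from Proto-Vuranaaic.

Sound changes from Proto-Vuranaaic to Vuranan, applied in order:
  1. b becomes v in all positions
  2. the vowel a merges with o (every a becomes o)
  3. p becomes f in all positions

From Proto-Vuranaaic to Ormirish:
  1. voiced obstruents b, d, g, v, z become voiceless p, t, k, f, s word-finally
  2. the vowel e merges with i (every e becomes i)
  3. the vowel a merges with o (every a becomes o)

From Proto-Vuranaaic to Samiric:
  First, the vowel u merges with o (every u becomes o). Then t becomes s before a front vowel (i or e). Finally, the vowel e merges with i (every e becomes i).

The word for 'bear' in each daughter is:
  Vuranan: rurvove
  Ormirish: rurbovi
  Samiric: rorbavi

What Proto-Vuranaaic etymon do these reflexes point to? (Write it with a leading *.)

Position 2: Vuranan has u, Ormirish has u, Samiric has o. Vuranan preserves u here (none of its changes turn any other segment into u), so the proto-segment is *u.
Position 4: Vuranan has v, Ormirish has b, Samiric has b. Ormirish preserves b here (none of its changes turn any other segment into b), so the proto-segment is *b.
Position 7: Vuranan has e, Ormirish has i, Samiric has i. Vuranan preserves e here (none of its changes turn any other segment into e), so the proto-segment is *e.
Continuing position by position gives *rurbave; check it forward:
Vuranan: *rurbave > rurvave > rurvove  (by unconditioned shift, vowel merger)
Ormirish: *rurbave
  rurbave (rule 1 does not apply)
  rurbave → rurbavi   [vowel merger]
  rurbavi → rurbovi   [vowel merger]
  giving Ormirish rurbovi.
Samiric: *rurbave > rorbave > rorbavi  (by vowel merger, vowel merger)
No other proto-form is consistent with every reflex, so the reconstruction is *rurbave.

*rurbave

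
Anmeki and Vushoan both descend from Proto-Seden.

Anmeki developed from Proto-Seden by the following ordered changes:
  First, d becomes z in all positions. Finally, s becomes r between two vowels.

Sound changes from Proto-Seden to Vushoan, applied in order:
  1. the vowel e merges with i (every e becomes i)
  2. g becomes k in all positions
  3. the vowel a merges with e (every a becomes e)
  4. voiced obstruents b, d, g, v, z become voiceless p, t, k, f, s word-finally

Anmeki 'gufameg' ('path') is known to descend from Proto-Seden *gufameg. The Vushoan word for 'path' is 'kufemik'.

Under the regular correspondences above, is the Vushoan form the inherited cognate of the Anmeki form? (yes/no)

Derive the expected Vushoan reflex of *gufameg:
Vushoan: *gufameg
  gufameg → gufamig   [vowel merger]
  gufamig → kufamik   [unconditioned shift]
  kufamik → kufemik   [vowel merger]
  kufemik (rule 4 does not apply)
  giving Vushoan kufemik.
Vushoan 'kufemik' matches the regular reflex exactly, so the pair is cognate.

yes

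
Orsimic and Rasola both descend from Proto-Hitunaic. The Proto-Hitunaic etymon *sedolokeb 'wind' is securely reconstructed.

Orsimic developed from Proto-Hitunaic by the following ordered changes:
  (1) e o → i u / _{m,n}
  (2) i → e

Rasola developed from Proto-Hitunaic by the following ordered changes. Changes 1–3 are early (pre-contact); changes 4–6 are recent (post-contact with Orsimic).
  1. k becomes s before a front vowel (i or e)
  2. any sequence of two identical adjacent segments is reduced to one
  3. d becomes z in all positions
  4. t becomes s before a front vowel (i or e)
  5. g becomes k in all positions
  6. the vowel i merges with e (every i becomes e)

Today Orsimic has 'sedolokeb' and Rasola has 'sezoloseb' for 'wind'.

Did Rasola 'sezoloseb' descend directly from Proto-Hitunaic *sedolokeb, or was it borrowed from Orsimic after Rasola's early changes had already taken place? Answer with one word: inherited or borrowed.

If inherited, *sedolokeb would pass through all of Rasola's changes:
Rasola: start from *sedolokeb.
  rule 1 (palatalisation): sedolokeb → sedoloseb
  rule 2: no change — sedoloseb
  rule 3 (unconditioned shift): sedoloseb → sezoloseb
  rule 4: no change — sezoloseb
  rule 5: no change — sezoloseb
  rule 6: no change — sezoloseb
  ⇒ Rasola sezoloseb
If borrowed from Orsimic 'sedolokeb' after the early changes, it would undergo only the recent ones:
  rule 4 (palatalisation): no change (sedolokeb)
  rule 5 (unconditioned shift): no change (sedolokeb)
  rule 6 (vowel merger): no change (sedolokeb)
  ⇒ as a loan: sedolokeb
Rasola 'sezoloseb' matches the inherited outcome exactly, so it is an inherited cognate, not a loan.

inherited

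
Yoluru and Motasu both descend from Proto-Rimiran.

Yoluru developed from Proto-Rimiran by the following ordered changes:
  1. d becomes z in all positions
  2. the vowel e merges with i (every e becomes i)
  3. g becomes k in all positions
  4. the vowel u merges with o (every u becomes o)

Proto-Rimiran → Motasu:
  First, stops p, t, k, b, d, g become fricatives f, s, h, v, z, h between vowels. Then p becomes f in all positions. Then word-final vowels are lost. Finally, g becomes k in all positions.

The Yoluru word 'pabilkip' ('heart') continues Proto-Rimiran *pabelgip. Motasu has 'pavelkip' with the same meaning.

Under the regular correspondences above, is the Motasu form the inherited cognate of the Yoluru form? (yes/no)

Derive the expected Motasu reflex of *pabelgip:
Motasu: *pabelgip > pavelgip > favelgif > favelkif  (by intervocalic lenition, unconditioned shift, unconditioned shift)
The regular Motasu reflex would be 'favelkif', but the attested form is 'pavelkip'. The correspondence is irregular, so they are not cognates (the Motasu form has a different source).

no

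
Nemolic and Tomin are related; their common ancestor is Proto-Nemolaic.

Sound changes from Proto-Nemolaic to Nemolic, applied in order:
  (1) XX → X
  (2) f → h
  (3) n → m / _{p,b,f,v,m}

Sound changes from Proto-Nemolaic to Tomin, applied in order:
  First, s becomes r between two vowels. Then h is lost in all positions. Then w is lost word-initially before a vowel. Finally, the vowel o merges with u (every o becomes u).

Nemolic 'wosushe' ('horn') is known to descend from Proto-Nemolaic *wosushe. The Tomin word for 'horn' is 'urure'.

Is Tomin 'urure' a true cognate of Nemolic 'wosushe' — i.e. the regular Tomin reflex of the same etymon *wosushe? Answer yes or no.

Derive the expected Tomin reflex of *wosushe:
Tomin: *wosushe
  wosushe → worushe   [rhotacism]
  worushe → woruse   [h-loss]
  woruse → oruse   [glide loss]
  oruse → uruse   [vowel merger]
  giving Tomin uruse.
The regular Tomin reflex would be 'uruse', but the attested form is 'urure'. The correspondence is irregular, so they are not cognates (the Tomin form has a different source).

no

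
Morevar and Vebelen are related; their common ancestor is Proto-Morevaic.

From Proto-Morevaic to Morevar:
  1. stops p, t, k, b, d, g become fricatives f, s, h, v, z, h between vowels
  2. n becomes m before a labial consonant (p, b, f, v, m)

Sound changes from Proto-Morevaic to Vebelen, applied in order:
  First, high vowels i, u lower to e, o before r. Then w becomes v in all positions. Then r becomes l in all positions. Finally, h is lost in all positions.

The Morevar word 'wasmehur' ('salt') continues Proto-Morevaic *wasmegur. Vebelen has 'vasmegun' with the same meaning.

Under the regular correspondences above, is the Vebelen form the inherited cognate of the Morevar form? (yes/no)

Derive the expected Vebelen reflex of *wasmegur:
Vebelen: *wasmegur > wasmegor > vasmegor > vasmegol  (by pre-rhotic lowering, unconditioned shift, unconditioned shift)
The regular Vebelen reflex would be 'vasmegol', but the attested form is 'vasmegun'. The correspondence is irregular, so they are not cognates (the Vebelen form has a different source).

no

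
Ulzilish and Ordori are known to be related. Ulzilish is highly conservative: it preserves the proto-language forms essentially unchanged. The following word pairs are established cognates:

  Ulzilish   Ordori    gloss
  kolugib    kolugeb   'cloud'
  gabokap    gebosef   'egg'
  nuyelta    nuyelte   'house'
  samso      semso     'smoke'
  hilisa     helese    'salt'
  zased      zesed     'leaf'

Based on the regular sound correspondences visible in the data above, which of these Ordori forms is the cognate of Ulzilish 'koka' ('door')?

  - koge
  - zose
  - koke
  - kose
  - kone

kose

gabokap ~ gebosef — Ulzilish k corresponds to Ordori s between vowels (before a back vowel).
nuyelta ~ nuyelte, hilisa ~ helese — Ulzilish a corresponds to Ordori e word-finally.
Applying these to Ulzilish 'koka':
  koka → kosa   (k→s between vowels (before a back vowel))
  kosa → kose   (a→e word-finally)
So the Ordori cognate is 'kose'.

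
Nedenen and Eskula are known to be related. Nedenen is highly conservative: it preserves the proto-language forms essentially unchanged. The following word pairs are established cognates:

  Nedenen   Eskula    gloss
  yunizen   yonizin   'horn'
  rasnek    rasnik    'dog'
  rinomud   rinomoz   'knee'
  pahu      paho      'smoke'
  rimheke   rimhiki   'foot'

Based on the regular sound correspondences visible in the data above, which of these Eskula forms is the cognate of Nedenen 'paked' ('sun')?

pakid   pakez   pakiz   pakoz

pakiz

rasnek ~ rasnik, rimheke ~ rimhiki — Nedenen e corresponds to Eskula i after a consonant, before a consonant other than r, m, n, p, b, f, v.
rinomud ~ rinomoz — Nedenen d corresponds to Eskula z word-finally.
Applying these to Nedenen 'paked':
  paked → pakid   (e→i after a consonant, before a consonant other than r, m, n, p, b, f, v)
  pakid → pakiz   (d→z word-finally)
So the Eskula cognate is 'pakiz'.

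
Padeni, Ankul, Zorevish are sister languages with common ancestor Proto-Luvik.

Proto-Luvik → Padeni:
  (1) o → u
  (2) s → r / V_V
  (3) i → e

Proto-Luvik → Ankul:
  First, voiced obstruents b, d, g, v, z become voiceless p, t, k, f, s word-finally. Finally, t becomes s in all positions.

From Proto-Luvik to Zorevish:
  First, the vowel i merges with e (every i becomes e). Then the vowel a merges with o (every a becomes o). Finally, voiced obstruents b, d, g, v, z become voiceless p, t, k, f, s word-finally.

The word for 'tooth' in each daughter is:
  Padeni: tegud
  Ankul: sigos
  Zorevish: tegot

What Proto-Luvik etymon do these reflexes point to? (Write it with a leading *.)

Position 4: Padeni has u, Ankul has o, Zorevish has o. Ankul preserves o here (none of its changes turn any other segment into o), so the proto-segment is *o.
Position 5: Padeni has d, Ankul has s, Zorevish has t. Padeni preserves d here (none of its changes turn any other segment into d), so the proto-segment is *d.
Position 1: Padeni has t, Ankul has s, Zorevish has t. Padeni preserves t here (none of its changes turn any other segment into t), so the proto-segment is *t.
This points to *tigod. Verify forward in each daughter:
Padeni: *tigod
  tigod → tigud   [vowel merger]
  tigud (rule 2 does not apply)
  tigud → tegud   [vowel merger]
  giving Padeni tegud.
Ankul: *tigod > tigot > sigos  (by final devoicing, unconditioned shift)
Zorevish: *tigod > tegod > tegot  (by vowel merger, final devoicing)
*tigod is the unique common source.

*tigod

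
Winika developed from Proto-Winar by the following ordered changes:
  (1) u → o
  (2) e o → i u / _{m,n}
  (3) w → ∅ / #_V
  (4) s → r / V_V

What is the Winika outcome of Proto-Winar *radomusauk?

radumoraok

Winika: start from *radomusauk.
  rule 1 (vowel merger): radomusauk → radomosaok
  rule 2 (pre-nasal raising): radomosaok → radumosaok
  rule 3: no change — radumosaok
  rule 4 (rhotacism): radumosaok → radumoraok
  ⇒ Winika radumoraok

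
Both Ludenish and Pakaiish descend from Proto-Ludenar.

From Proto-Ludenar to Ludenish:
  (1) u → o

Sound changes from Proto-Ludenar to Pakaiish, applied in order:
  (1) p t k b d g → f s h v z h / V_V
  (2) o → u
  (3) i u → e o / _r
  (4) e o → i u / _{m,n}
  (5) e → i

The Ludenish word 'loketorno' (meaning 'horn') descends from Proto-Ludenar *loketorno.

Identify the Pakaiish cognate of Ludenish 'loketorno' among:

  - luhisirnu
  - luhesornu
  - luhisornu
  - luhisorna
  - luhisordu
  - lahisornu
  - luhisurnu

luhisornu

Pakaiish: *loketorno > lohesorno > luhesurnu > luhesornu > luhisornu  (by intervocalic lenition, vowel merger, pre-rhotic lowering, vowel merger)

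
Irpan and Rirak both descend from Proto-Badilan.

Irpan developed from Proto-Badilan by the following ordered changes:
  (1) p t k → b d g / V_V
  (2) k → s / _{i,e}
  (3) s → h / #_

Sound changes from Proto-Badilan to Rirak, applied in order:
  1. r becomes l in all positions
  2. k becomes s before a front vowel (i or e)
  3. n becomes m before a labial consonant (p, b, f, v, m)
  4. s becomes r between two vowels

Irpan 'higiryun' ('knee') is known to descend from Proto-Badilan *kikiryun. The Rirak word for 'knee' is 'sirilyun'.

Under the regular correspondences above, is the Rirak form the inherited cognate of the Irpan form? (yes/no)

Derive the expected Rirak reflex of *kikiryun:
Rirak: start from *kikiryun.
  rule 1 (unconditioned shift): kikiryun → kikilyun
  rule 2 (palatalisation): kikilyun → sisilyun
  rule 3: no change — sisilyun
  rule 4 (rhotacism): sisilyun → sirilyun
  ⇒ Rirak sirilyun
Rirak 'sirilyun' matches the regular reflex exactly, so the pair is cognate.

yes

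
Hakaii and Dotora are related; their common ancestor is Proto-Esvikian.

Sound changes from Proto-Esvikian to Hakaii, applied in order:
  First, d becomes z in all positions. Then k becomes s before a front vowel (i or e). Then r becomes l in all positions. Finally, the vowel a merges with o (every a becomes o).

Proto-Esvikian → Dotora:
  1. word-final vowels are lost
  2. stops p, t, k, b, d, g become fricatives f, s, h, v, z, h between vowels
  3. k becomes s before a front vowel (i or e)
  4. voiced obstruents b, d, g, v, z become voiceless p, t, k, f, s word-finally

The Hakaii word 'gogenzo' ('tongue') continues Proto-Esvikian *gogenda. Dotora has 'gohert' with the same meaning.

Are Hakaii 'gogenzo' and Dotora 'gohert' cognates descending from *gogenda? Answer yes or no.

Derive the expected Dotora reflex of *gogenda:
Dotora: start from *gogenda.
  rule 1 (apocope): gogenda → gogend
  rule 2 (intervocalic lenition): gogend → gohend
  rule 3: no change — gohend
  rule 4 (final devoicing): gohend → gohent
  ⇒ Dotora gohent
The regular Dotora reflex would be 'gohent', but the attested form is 'gohert'. The correspondence is irregular, so they are not cognates (the Dotora form has a different source).

no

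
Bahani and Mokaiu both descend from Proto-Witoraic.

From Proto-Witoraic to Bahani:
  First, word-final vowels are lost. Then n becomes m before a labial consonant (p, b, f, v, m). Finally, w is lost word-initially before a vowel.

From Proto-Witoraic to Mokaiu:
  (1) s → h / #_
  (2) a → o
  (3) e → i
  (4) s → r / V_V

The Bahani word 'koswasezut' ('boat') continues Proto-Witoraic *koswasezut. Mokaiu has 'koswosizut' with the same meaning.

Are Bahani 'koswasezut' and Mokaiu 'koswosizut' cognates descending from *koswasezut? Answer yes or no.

Derive the expected Mokaiu reflex of *koswasezut:
Mokaiu: *koswasezut > koswosezut > koswosizut > kosworizut  (by vowel merger, vowel merger, rhotacism)
The regular Mokaiu reflex would be 'kosworizut', but the attested form is 'koswosizut'. The correspondence is irregular, so they are not cognates (the Mokaiu form has a different source).

no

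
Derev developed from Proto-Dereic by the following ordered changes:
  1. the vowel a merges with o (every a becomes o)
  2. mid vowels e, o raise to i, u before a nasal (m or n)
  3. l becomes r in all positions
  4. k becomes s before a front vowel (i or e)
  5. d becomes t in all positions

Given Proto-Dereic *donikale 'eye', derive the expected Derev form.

tunikore

Derev: *donikale > donikole > dunikole > dunikore > tunikore  (by vowel merger, pre-nasal raising, unconditioned shift, unconditioned shift)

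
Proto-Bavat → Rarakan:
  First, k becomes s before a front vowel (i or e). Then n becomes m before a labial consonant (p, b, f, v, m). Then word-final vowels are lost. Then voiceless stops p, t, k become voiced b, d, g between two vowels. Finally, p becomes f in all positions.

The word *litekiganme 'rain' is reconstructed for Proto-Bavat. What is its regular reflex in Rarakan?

lidesigamm

Rarakan: start from *litekiganme.
  rule 1 (palatalisation): litekiganme → litesiganme
  rule 2 (nasal place assimilation): litesiganme → litesigamme
  rule 3 (apocope): litesigamme → litesigamm
  rule 4 (intervocalic voicing): litesigamm → lidesigamm
  rule 5: no change — lidesigamm
  ⇒ Rarakan lidesigamm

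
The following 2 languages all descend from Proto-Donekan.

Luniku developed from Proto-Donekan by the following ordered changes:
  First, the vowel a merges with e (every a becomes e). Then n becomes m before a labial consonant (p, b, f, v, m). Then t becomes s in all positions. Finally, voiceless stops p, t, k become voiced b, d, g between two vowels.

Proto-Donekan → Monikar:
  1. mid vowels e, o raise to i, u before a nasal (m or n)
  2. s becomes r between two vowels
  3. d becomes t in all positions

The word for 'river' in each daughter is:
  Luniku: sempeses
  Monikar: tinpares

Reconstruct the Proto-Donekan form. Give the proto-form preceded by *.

Position 5: Luniku has e, Monikar has a. Monikar preserves a here (none of its changes turn any other segment into a), so the proto-segment is *a.
Position 1: Luniku has s, Monikar has t. Taking the neighbouring segments as reconstructed: Luniku s could go back to *t or *s; Monikar t could go back to *t or *d — the one source consistent with every daughter is *t.
Position 6: Luniku has s, Monikar has r. Taking the neighbouring segments as reconstructed: Luniku s could go back to *t or *s; Monikar r could go back to *s or *r — the one source consistent with every daughter is *s.
Continuing position by position gives *tenpases; check it forward:
Luniku: *tenpases
  tenpases → tenpeses   [vowel merger]
  tenpeses → tempeses   [nasal place assimilation]
  tempeses → sempeses   [unconditioned shift]
  sempeses (rule 4 does not apply)
  giving Luniku sempeses.
Monikar: *tenpases > tinpases > tinpares  (by pre-nasal raising, rhotacism)
Only *tenpases yields all of Luniku sempeses, Monikar tinpares.

*tenpases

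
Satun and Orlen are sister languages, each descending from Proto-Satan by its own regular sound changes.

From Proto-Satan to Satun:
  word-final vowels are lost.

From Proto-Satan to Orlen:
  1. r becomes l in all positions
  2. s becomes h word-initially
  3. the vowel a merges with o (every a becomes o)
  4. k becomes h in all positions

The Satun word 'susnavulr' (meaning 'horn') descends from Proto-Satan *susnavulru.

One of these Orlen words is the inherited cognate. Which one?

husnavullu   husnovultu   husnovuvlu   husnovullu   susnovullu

husnovullu

Orlen: *susnavulru > susnavullu > husnavullu > husnovullu  (by unconditioned shift, debuccalisation, vowel merger)
Among the options, 'husnovullu' alone shows every Orlen change applied in order.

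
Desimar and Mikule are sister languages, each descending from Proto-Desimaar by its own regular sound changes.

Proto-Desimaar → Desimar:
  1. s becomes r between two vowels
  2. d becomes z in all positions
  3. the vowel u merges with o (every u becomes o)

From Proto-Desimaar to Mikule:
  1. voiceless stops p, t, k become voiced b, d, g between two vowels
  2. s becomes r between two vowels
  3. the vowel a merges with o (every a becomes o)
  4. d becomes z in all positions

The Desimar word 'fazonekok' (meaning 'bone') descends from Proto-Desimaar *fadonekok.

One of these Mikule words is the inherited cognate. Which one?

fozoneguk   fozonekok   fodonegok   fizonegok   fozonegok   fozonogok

Mikule: start from *fadonekok.
  rule 1 (intervocalic voicing): fadonekok → fadonegok
  rule 2: no change — fadonegok
  rule 3 (vowel merger): fadonegok → fodonegok
  rule 4 (unconditioned shift): fodonegok → fozonegok
  ⇒ Mikule fozonegok

fozonegok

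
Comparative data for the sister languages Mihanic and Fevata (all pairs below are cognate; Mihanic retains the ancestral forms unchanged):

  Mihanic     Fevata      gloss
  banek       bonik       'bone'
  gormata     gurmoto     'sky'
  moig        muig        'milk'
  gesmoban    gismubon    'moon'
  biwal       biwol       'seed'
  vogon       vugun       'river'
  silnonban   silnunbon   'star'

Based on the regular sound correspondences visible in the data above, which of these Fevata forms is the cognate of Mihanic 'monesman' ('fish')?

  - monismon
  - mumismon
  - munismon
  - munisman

munismon

vogon ~ vugun, silnonban ~ silnunbon — Mihanic o corresponds to Fevata u after a consonant, before a nasal.
banek ~ bonik, gesmoban ~ gismubon — Mihanic e corresponds to Fevata i after a consonant, before a consonant other than r, m, n, p, b, f, v.
banek ~ bonik, gesmoban ~ gismubon — Mihanic a corresponds to Fevata o after a consonant, before a nasal.
Applying these to Mihanic 'monesman':
  monesman → munesman   (o→u after a consonant, before a nasal)
  munesman → munisman   (e→i after a consonant, before a consonant other than r, m, n, p, b, f, v)
  munisman → munismon   (a→o after a consonant, before a nasal)
So the Fevata cognate is 'munismon'.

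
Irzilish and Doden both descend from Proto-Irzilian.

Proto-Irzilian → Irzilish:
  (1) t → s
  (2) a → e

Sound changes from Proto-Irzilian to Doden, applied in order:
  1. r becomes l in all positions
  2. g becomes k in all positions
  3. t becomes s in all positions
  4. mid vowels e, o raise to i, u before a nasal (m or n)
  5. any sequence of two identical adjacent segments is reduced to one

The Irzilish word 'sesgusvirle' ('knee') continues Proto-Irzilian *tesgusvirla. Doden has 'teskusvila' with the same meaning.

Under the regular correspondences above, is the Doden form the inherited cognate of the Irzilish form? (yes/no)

no

Derive the expected Doden reflex of *tesgusvirla:
Doden: *tesgusvirla > tesgusvilla > teskusvilla > seskusvilla > seskusvila  (by unconditioned shift, unconditioned shift, unconditioned shift, degemination)
The regular Doden reflex would be 'seskusvila', but the attested form is 'teskusvila'. The correspondence is irregular, so they are not cognates (the Doden form has a different source).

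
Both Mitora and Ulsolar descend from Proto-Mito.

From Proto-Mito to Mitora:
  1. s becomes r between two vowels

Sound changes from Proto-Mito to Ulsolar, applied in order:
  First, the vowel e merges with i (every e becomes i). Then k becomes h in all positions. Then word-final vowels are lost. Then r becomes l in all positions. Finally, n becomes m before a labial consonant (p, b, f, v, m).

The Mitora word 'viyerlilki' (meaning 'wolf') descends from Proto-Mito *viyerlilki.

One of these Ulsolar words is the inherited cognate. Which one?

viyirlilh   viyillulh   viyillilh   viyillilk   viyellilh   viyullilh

viyillilh

Ulsolar: *viyerlilki
  viyerlilki → viyirlilki   [vowel merger]
  viyirlilki → viyirlilhi   [unconditioned shift]
  viyirlilhi → viyirlilh   [apocope]
  viyirlilh → viyillilh   [unconditioned shift]
  viyillilh (rule 5 does not apply)
  giving Ulsolar viyillilh.
Only 'viyillilh' matches the regular Ulsolar development of *viyerlilki.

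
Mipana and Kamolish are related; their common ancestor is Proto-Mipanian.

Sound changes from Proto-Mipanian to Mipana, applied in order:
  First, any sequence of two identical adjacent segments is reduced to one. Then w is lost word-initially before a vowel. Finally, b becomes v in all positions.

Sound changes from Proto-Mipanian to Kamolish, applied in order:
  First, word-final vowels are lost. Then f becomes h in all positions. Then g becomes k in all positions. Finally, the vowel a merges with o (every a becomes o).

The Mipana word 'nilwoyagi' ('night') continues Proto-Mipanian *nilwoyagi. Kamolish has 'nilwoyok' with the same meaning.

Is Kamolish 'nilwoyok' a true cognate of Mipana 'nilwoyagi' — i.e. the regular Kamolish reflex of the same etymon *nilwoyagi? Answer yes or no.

Derive the expected Kamolish reflex of *nilwoyagi:
Kamolish: *nilwoyagi
  nilwoyagi → nilwoyag   [apocope]
  nilwoyag (rule 2 does not apply)
  nilwoyag → nilwoyak   [unconditioned shift]
  nilwoyak → nilwoyok   [vowel merger]
  giving Kamolish nilwoyok.
Kamolish 'nilwoyok' matches the regular reflex exactly, so the pair is cognate.

yes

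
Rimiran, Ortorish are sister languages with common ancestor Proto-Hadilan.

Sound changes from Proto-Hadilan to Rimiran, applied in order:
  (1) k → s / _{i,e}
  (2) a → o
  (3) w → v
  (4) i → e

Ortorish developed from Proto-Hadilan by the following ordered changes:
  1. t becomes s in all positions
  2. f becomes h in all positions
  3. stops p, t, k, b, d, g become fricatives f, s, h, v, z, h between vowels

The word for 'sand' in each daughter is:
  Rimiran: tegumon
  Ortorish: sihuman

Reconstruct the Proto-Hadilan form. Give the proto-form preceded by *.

*tiguman

Position 2: Rimiran has e, Ortorish has i. Ortorish preserves i here (none of its changes turn any other segment into i), so the proto-segment is *i.
Position 6: Rimiran has o, Ortorish has a. Ortorish preserves a here (none of its changes turn any other segment into a), so the proto-segment is *a.
Continuing position by position gives *tiguman; check it forward:
Rimiran: *tiguman > tigumon > tegumon  (by vowel merger, vowel merger)
Ortorish: *tiguman
  tiguman → siguman   [unconditioned shift]
  siguman (rule 2 does not apply)
  siguman → sihuman   [intervocalic lenition]
  giving Ortorish sihuman.
Only *tiguman yields all of Rimiran tegumon, Ortorish sihuman.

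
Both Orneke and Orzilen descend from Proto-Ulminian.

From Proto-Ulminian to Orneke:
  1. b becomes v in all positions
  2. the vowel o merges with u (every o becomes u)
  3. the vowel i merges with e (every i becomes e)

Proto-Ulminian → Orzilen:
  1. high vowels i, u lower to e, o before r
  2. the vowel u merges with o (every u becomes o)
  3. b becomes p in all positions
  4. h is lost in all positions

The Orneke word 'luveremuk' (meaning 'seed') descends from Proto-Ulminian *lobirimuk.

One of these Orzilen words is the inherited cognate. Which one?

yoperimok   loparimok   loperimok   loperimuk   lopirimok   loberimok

loperimok

Orzilen: *lobirimuk > loberimuk > loberimok > loperimok  (by pre-rhotic lowering, vowel merger, unconditioned shift)
The other candidates each miss or misapply at least one Orzilen change.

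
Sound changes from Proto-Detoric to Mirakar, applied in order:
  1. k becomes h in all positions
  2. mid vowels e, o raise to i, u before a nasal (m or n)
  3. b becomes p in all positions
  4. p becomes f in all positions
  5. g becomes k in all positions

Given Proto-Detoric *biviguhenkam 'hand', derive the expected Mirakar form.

Mirakar: start from *biviguhenkam.
  rule 1 (unconditioned shift): biviguhenkam → biviguhenham
  rule 2 (pre-nasal raising): biviguhenham → biviguhinham
  rule 3 (unconditioned shift): biviguhinham → piviguhinham
  rule 4 (unconditioned shift): piviguhinham → fiviguhinham
  rule 5 (unconditioned shift): fiviguhinham → fivikuhinham
  ⇒ Mirakar fivikuhinham

fivikuhinham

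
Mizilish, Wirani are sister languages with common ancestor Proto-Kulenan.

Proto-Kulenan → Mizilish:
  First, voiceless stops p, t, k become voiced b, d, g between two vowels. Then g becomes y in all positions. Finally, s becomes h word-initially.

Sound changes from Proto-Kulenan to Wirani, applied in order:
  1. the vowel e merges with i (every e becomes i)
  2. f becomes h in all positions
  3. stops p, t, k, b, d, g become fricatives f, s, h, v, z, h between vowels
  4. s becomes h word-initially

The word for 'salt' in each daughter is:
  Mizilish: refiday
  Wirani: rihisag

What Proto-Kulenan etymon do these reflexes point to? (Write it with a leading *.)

Position 2: Mizilish has e, Wirani has i. Mizilish preserves e here (none of its changes turn any other segment into e), so the proto-segment is *e.
Position 7: Mizilish has y, Wirani has g. Wirani preserves g here (none of its changes turn any other segment into g), so the proto-segment is *g.
This points to *refitag. Verify forward in each daughter:
Mizilish: *refitag > refidag > refiday  (by intervocalic voicing, unconditioned shift)
Wirani: *refitag > rifitag > rihitag > rihisag  (by vowel merger, unconditioned shift, intervocalic lenition)
Only *refitag yields all of Mizilish refiday, Wirani rihisag.

*refitag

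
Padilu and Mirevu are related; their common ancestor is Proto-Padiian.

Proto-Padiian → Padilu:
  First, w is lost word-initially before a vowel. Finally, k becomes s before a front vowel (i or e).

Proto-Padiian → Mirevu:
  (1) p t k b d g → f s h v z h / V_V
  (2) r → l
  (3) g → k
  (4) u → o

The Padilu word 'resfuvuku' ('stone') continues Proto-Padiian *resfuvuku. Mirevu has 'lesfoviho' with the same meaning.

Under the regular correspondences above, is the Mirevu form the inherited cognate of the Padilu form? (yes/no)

no

Derive the expected Mirevu reflex of *resfuvuku:
Mirevu: *resfuvuku
  resfuvuku → resfuvuhu   [intervocalic lenition]
  resfuvuhu → lesfuvuhu   [unconditioned shift]
  lesfuvuhu (rule 3 does not apply)
  lesfuvuhu → lesfovoho   [vowel merger]
  giving Mirevu lesfovoho.
The regular Mirevu reflex would be 'lesfovoho', but the attested form is 'lesfoviho'. The correspondence is irregular, so they are not cognates (the Mirevu form has a different source).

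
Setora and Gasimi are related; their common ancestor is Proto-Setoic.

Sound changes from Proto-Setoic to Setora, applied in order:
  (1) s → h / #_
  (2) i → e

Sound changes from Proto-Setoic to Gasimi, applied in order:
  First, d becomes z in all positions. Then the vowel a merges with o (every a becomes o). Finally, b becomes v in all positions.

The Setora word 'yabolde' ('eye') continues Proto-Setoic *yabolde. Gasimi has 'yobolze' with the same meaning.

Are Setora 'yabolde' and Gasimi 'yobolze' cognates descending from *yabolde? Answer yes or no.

Derive the expected Gasimi reflex of *yabolde:
Gasimi: start from *yabolde.
  rule 1 (unconditioned shift): yabolde → yabolze
  rule 2 (vowel merger): yabolze → yobolze
  rule 3 (unconditioned shift): yobolze → yovolze
  ⇒ Gasimi yovolze
The regular Gasimi reflex would be 'yovolze', but the attested form is 'yobolze'. The correspondence is irregular, so they are not cognates (the Gasimi form has a different source).

no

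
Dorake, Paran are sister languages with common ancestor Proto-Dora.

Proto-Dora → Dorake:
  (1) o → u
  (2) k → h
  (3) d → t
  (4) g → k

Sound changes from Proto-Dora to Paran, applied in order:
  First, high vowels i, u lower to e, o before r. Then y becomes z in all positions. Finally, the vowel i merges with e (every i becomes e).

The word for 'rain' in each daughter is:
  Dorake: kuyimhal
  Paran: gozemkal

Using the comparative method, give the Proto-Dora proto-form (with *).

*goyimkal

Position 3: Dorake has y, Paran has z. Dorake preserves y here (none of its changes turn any other segment into y), so the proto-segment is *y.
Position 6: Dorake has h, Paran has k. Paran preserves k here (none of its changes turn any other segment into k), so the proto-segment is *k.
Position 1: Dorake has k, Paran has g. Paran preserves g here (none of its changes turn any other segment into g), so the proto-segment is *g.
Verify the candidate proto-form against each daughter:
Dorake: *goyimkal > guyimkal > guyimhal > kuyimhal  (by vowel merger, unconditioned shift, unconditioned shift)
Paran: *goyimkal > gozimkal > gozemkal  (by unconditioned shift, vowel merger)
Only *goyimkal yields all of Dorake kuyimhal, Paran gozemkal.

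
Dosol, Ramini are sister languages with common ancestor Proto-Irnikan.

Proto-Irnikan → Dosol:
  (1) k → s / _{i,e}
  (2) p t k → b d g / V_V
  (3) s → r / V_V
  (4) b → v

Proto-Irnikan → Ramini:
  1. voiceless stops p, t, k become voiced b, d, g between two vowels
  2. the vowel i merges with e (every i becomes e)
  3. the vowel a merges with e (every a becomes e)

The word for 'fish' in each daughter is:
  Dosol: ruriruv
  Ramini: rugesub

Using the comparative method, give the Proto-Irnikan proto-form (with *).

*rukisub

Position 5: Dosol has r, Ramini has s. Ramini preserves s here (none of its changes turn any other segment into s), so the proto-segment is *s.
Position 4: Dosol has i, Ramini has e. Dosol preserves i here (none of its changes turn any other segment into i), so the proto-segment is *i.
Continuing position by position gives *rukisub; check it forward:
Dosol: *rukisub
  rukisub → rusisub   [palatalisation]
  rusisub (rule 2 does not apply)
  rusisub → rurirub   [rhotacism]
  rurirub → ruriruv   [unconditioned shift]
  giving Dosol ruriruv.
Ramini: *rukisub
  rukisub → rugisub   [intervocalic voicing]
  rugisub → rugesub   [vowel merger]
  rugesub (rule 3 does not apply)
  giving Ramini rugesub.
No other proto-form is consistent with every reflex, so the reconstruction is *rukisub.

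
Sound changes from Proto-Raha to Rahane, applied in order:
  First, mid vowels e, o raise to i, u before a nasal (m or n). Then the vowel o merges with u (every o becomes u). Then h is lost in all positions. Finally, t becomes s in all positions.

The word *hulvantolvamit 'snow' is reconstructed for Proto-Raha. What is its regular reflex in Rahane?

ulvansulvamis

Rahane: start from *hulvantolvamit.
  rule 1: no change — hulvantolvamit
  rule 2 (vowel merger): hulvantolvamit → hulvantulvamit
  rule 3 (h-loss): hulvantulvamit → ulvantulvamit
  rule 4 (unconditioned shift): ulvantulvamit → ulvansulvamis
  ⇒ Rahane ulvansulvamis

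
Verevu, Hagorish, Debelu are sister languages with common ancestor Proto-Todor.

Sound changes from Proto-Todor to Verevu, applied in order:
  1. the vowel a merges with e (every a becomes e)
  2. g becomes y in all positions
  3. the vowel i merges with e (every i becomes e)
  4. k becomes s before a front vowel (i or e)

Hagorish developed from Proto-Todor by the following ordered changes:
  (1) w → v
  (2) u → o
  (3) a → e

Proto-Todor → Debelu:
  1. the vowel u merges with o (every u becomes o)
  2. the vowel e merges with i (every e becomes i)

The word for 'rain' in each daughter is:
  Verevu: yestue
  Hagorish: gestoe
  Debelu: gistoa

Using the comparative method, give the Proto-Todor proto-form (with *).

Position 6: Verevu has e, Hagorish has e, Debelu has a. Debelu preserves a here (none of its changes turn any other segment into a), so the proto-segment is *a.
Position 2: Verevu has e, Hagorish has e, Debelu has i. Taking the neighbouring segments as reconstructed: Verevu e could go back to *a or *e or *i; Hagorish e could go back to *a or *e; Debelu i could go back to *e or *i — the one source consistent with every daughter is *e.
Position 1: Verevu has y, Hagorish has g, Debelu has g. Hagorish preserves g here (none of its changes turn any other segment into g), so the proto-segment is *g.
Verify the candidate proto-form against each daughter:
Verevu: *gestua > gestue > yestue  (by vowel merger, unconditioned shift)
Hagorish: *gestua
  gestua (rule 1 does not apply)
  gestua → gestoa   [vowel merger]
  gestoa → gestoe   [vowel merger]
  giving Hagorish gestoe.
Debelu: start from *gestua.
  rule 1 (vowel merger): gestua → gestoa
  rule 2 (vowel merger): gestoa → gistoa
  ⇒ Debelu gistoa
*gestua is the unique common source.

*gestua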